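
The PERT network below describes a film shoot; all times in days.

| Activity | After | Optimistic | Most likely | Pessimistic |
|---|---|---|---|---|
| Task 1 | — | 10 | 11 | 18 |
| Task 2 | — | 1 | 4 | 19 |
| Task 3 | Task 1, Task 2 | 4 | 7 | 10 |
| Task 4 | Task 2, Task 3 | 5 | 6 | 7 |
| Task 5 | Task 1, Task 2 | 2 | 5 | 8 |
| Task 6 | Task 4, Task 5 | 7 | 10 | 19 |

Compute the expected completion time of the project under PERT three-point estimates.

36 days

te_Task 1 = (10 + 4·11 + 18)/6 = 72/6 = 12
te_Task 2 = (1 + 4·4 + 19)/6 = 36/6 = 6
te_Task 3 = (4 + 4·7 + 10)/6 = 42/6 = 7
te_Task 4 = (5 + 4·6 + 7)/6 = 36/6 = 6
te_Task 5 = (2 + 4·5 + 8)/6 = 30/6 = 5
te_Task 6 = (7 + 4·10 + 19)/6 = 66/6 = 11

Forward pass:
ES_Task 1 = 0; EF_Task 1 = 12
ES_Task 2 = 0; EF_Task 2 = 6
ES_Task 3 = max(EF_Task 1=12, EF_Task 2=6) = 12; EF_Task 3 = 12+7 = 19
ES_Task 4 = max(EF_Task 2=6, EF_Task 3=19) = 19; EF_Task 4 = 19+6 = 25
ES_Task 5 = max(EF_Task 1=12, EF_Task 2=6) = 12; EF_Task 5 = 12+5 = 17
ES_Task 6 = max(EF_Task 4=25, EF_Task 5=17) = 25; EF_Task 6 = 25+11 = 36
Expected project duration μ = 36 days. Critical path: Task 1 → Task 3 → Task 4 → Task 6.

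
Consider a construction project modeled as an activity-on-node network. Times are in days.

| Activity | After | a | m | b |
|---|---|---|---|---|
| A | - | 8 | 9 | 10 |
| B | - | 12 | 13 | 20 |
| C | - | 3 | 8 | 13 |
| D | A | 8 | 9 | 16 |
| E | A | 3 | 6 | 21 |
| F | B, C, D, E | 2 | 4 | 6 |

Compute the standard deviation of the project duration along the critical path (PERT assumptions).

te_A = (8 + 4·9 + 10)/6 = 54/6 = 9; σ²_A = ((10−8)/6)² = 0.111
te_B = (12 + 4·13 + 20)/6 = 84/6 = 14; σ²_B = ((20−12)/6)² = 1.778
te_C = (3 + 4·8 + 13)/6 = 48/6 = 8; σ²_C = ((13−3)/6)² = 2.778
te_D = (8 + 4·9 + 16)/6 = 60/6 = 10; σ²_D = ((16−8)/6)² = 1.778
te_E = (3 + 4·6 + 21)/6 = 48/6 = 8; σ²_E = ((21−3)/6)² = 9.000
te_F = (2 + 4·4 + 6)/6 = 24/6 = 4; σ²_F = ((6−2)/6)² = 0.444

Forward pass:
ES_A = 0; EF_A = 9
ES_B = 0; EF_B = 14
ES_C = 0; EF_C = 8
ES_D = 9; EF_D = 9+10 = 19
ES_E = 9; EF_E = 9+8 = 17
ES_F = max(EF_B=14, EF_C=8, EF_D=19, EF_E=17) = 19; EF_F = 19+4 = 23
Expected project duration μ = 23 days. Critical path: A → D → F.

Variance along critical path = 0.111 + 1.778 + 0.444 = 2.333
σ = √2.333 = 1.528 days

1.53 days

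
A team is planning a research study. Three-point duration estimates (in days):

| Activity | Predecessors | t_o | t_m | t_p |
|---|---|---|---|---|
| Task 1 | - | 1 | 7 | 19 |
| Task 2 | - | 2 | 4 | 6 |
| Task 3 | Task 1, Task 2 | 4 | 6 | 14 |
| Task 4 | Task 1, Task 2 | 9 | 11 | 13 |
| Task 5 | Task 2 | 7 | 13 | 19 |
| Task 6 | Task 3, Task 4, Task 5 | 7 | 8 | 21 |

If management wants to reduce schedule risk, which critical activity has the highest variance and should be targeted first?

te_Task 1 = (1 + 4·7 + 19)/6 = 48/6 = 8; σ²_Task 1 = ((19−1)/6)² = 9.000
te_Task 2 = (2 + 4·4 + 6)/6 = 24/6 = 4; σ²_Task 2 = ((6−2)/6)² = 0.444
te_Task 3 = (4 + 4·6 + 14)/6 = 42/6 = 7; σ²_Task 3 = ((14−4)/6)² = 2.778
te_Task 4 = (9 + 4·11 + 13)/6 = 66/6 = 11; σ²_Task 4 = ((13−9)/6)² = 0.444
te_Task 5 = (7 + 4·13 + 19)/6 = 78/6 = 13; σ²_Task 5 = ((19−7)/6)² = 4.000
te_Task 6 = (7 + 4·8 + 21)/6 = 60/6 = 10; σ²_Task 6 = ((21−7)/6)² = 5.444

Forward pass:
ES_Task 1 = 0; EF_Task 1 = 8
ES_Task 2 = 0; EF_Task 2 = 4
ES_Task 3 = max(EF_Task 1=8, EF_Task 2=4) = 8; EF_Task 3 = 8+7 = 15
ES_Task 4 = max(EF_Task 1=8, EF_Task 2=4) = 8; EF_Task 4 = 8+11 = 19
ES_Task 5 = 4; EF_Task 5 = 4+13 = 17
ES_Task 6 = max(EF_Task 3=15, EF_Task 4=19, EF_Task 5=17) = 19; EF_Task 6 = 19+10 = 29
Expected project duration μ = 29 days. Critical path: Task 1 → Task 4 → Task 6.

Variances on critical path: σ²_Task 1=9.000, σ²_Task 4=0.444, σ²_Task 6=5.444.
Largest is σ²_Task 1 = 9.000.

Task 1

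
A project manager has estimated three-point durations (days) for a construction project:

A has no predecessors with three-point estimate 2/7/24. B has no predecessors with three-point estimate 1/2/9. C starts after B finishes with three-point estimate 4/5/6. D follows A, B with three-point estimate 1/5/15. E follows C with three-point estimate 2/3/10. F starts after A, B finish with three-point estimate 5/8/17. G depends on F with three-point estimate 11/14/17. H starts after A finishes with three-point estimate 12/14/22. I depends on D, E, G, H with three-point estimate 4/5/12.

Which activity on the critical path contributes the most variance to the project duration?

te_A = (2 + 4·7 + 24)/6 = 54/6 = 9; σ²_A = ((24−2)/6)² = 13.444
te_B = (1 + 4·2 + 9)/6 = 18/6 = 3; σ²_B = ((9−1)/6)² = 1.778
te_C = (4 + 4·5 + 6)/6 = 30/6 = 5; σ²_C = ((6−4)/6)² = 0.111
te_D = (1 + 4·5 + 15)/6 = 36/6 = 6; σ²_D = ((15−1)/6)² = 5.444
te_E = (2 + 4·3 + 10)/6 = 24/6 = 4; σ²_E = ((10−2)/6)² = 1.778
te_F = (5 + 4·8 + 17)/6 = 54/6 = 9; σ²_F = ((17−5)/6)² = 4.000
te_G = (11 + 4·14 + 17)/6 = 84/6 = 14; σ²_G = ((17−11)/6)² = 1.000
te_H = (12 + 4·14 + 22)/6 = 90/6 = 15; σ²_H = ((22−12)/6)² = 2.778
te_I = (4 + 4·5 + 12)/6 = 36/6 = 6; σ²_I = ((12−4)/6)² = 1.778

Forward pass:
ES_A = 0; EF_A = 9
ES_B = 0; EF_B = 3
ES_C = 3; EF_C = 3+5 = 8
ES_D = max(EF_A=9, EF_B=3) = 9; EF_D = 9+6 = 15
ES_E = 8; EF_E = 8+4 = 12
ES_F = max(EF_A=9, EF_B=3) = 9; EF_F = 9+9 = 18
ES_G = 18; EF_G = 18+14 = 32
ES_H = 9; EF_H = 9+15 = 24
ES_I = max(EF_D=15, EF_E=12, EF_G=32, EF_H=24) = 32; EF_I = 32+6 = 38
Expected project duration μ = 38 days. Critical path: A → F → G → I.

Variances on critical path: σ²_A=13.444, σ²_F=4.000, σ²_G=1.000, σ²_I=1.778.
Largest is σ²_A = 13.444.

A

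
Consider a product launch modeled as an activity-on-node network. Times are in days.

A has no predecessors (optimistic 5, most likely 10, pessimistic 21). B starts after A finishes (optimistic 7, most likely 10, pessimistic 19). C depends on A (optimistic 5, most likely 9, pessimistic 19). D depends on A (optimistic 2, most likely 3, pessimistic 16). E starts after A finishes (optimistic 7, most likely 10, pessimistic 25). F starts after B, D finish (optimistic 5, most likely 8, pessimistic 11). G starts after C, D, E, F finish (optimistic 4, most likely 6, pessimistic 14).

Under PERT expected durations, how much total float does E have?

7 days

te_A = (5 + 4·10 + 21)/6 = 66/6 = 11
te_B = (7 + 4·10 + 19)/6 = 66/6 = 11
te_C = (5 + 4·9 + 19)/6 = 60/6 = 10
te_D = (2 + 4·3 + 16)/6 = 30/6 = 5
te_E = (7 + 4·10 + 25)/6 = 72/6 = 12
te_F = (5 + 4·8 + 11)/6 = 48/6 = 8
te_G = (4 + 4·6 + 14)/6 = 42/6 = 7

Forward pass:
ES_A = 0; EF_A = 11
ES_B = 11; EF_B = 11+11 = 22
ES_C = 11; EF_C = 11+10 = 21
ES_D = 11; EF_D = 11+5 = 16
ES_E = 11; EF_E = 11+12 = 23
ES_F = max(EF_B=22, EF_D=16) = 22; EF_F = 22+8 = 30
ES_G = max(EF_C=21, EF_D=16, EF_E=23, EF_F=30) = 30; EF_G = 30+7 = 37
Expected project duration μ = 37 days. Critical path: A → B → F → G.

Backward pass:
LF_G = 37; LS_G = 37−7 = 30
LF_F = LS_G = 30; LS_F = 30−8 = 22
LF_E = LS_G = 30; LS_E = 30−12 = 18
LF_D = min(LS_F=22, LS_G=30) = 22; LS_D = 22−5 = 17
LF_C = LS_G = 30; LS_C = 30−10 = 20
LF_B = LS_F = 22; LS_B = 22−11 = 11
LF_A = min(LS_B=11, LS_C=20, LS_D=17, LS_E=18) = 11; LS_A = 11−11 = 0
Slack_E = LS_E − ES_E = 18 − 11 = 7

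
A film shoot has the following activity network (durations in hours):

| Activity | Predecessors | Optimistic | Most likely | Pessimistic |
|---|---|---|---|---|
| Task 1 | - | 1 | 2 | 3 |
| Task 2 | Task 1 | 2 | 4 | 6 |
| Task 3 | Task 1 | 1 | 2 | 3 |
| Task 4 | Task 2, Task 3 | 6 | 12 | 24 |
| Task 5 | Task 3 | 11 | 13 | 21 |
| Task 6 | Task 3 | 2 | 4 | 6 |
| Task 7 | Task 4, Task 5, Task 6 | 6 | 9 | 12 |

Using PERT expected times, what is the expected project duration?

28 hours

te_Task 1 = (1 + 4·2 + 3)/6 = 12/6 = 2
te_Task 2 = (2 + 4·4 + 6)/6 = 24/6 = 4
te_Task 3 = (1 + 4·2 + 3)/6 = 12/6 = 2
te_Task 4 = (6 + 4·12 + 24)/6 = 78/6 = 13
te_Task 5 = (11 + 4·13 + 21)/6 = 84/6 = 14
te_Task 6 = (2 + 4·4 + 6)/6 = 24/6 = 4
te_Task 7 = (6 + 4·9 + 12)/6 = 54/6 = 9

Forward pass:
ES_Task 1 = 0; EF_Task 1 = 2
ES_Task 2 = 2; EF_Task 2 = 2+4 = 6
ES_Task 3 = 2; EF_Task 3 = 2+2 = 4
ES_Task 4 = max(EF_Task 2=6, EF_Task 3=4) = 6; EF_Task 4 = 6+13 = 19
ES_Task 5 = 4; EF_Task 5 = 4+14 = 18
ES_Task 6 = 4; EF_Task 6 = 4+4 = 8
ES_Task 7 = max(EF_Task 4=19, EF_Task 5=18, EF_Task 6=8) = 19; EF_Task 7 = 19+9 = 28
Expected project duration μ = 28 hours. Critical path: Task 1 → Task 2 → Task 4 → Task 7.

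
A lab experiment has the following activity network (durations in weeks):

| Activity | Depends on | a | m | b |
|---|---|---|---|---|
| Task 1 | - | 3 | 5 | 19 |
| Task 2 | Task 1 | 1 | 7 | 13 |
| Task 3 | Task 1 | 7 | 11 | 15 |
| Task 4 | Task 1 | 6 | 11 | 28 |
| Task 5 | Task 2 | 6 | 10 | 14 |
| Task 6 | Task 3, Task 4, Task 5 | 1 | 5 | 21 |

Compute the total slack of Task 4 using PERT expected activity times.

te_Task 1 = (3 + 4·5 + 19)/6 = 42/6 = 7
te_Task 2 = (1 + 4·7 + 13)/6 = 42/6 = 7
te_Task 3 = (7 + 4·11 + 15)/6 = 66/6 = 11
te_Task 4 = (6 + 4·11 + 28)/6 = 78/6 = 13
te_Task 5 = (6 + 4·10 + 14)/6 = 60/6 = 10
te_Task 6 = (1 + 4·5 + 21)/6 = 42/6 = 7

Forward pass:
ES_Task 1 = 0; EF_Task 1 = 7
ES_Task 2 = 7; EF_Task 2 = 7+7 = 14
ES_Task 3 = 7; EF_Task 3 = 7+11 = 18
ES_Task 4 = 7; EF_Task 4 = 7+13 = 20
ES_Task 5 = 14; EF_Task 5 = 14+10 = 24
ES_Task 6 = max(EF_Task 3=18, EF_Task 4=20, EF_Task 5=24) = 24; EF_Task 6 = 24+7 = 31
Expected project duration μ = 31 weeks. Critical path: Task 1 → Task 2 → Task 5 → Task 6.

Backward pass:
LF_Task 6 = 31; LS_Task 6 = 31−7 = 24
LF_Task 5 = LS_Task 6 = 24; LS_Task 5 = 24−10 = 14
LF_Task 4 = LS_Task 6 = 24; LS_Task 4 = 24−13 = 11
LF_Task 3 = LS_Task 6 = 24; LS_Task 3 = 24−11 = 13
LF_Task 2 = LS_Task 5 = 14; LS_Task 2 = 14−7 = 7
LF_Task 1 = min(LS_Task 2=7, LS_Task 3=13, LS_Task 4=11) = 7; LS_Task 1 = 7−7 = 0
Slack_Task 4 = LS_Task 4 − ES_Task 4 = 11 − 7 = 4

4 weeks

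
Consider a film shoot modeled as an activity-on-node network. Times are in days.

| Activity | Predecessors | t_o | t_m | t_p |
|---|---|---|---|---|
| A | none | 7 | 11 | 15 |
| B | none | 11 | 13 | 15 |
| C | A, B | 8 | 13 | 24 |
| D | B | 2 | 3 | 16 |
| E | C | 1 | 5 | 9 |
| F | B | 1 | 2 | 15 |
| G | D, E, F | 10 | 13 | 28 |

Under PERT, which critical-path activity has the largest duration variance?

G

te_A = (7 + 4·11 + 15)/6 = 66/6 = 11; σ²_A = ((15−7)/6)² = 1.778
te_B = (11 + 4·13 + 15)/6 = 78/6 = 13; σ²_B = ((15−11)/6)² = 0.444
te_C = (8 + 4·13 + 24)/6 = 84/6 = 14; σ²_C = ((24−8)/6)² = 7.111
te_D = (2 + 4·3 + 16)/6 = 30/6 = 5; σ²_D = ((16−2)/6)² = 5.444
te_E = (1 + 4·5 + 9)/6 = 30/6 = 5; σ²_E = ((9−1)/6)² = 1.778
te_F = (1 + 4·2 + 15)/6 = 24/6 = 4; σ²_F = ((15−1)/6)² = 5.444
te_G = (10 + 4·13 + 28)/6 = 90/6 = 15; σ²_G = ((28−10)/6)² = 9.000

Forward pass:
ES_A = 0; EF_A = 11
ES_B = 0; EF_B = 13
ES_C = max(EF_A=11, EF_B=13) = 13; EF_C = 13+14 = 27
ES_D = 13; EF_D = 13+5 = 18
ES_E = 27; EF_E = 27+5 = 32
ES_F = 13; EF_F = 13+4 = 17
ES_G = max(EF_D=18, EF_E=32, EF_F=17) = 32; EF_G = 32+15 = 47
Expected project duration μ = 47 days. Critical path: B → C → E → G.

Variances on critical path: σ²_B=0.444, σ²_C=7.111, σ²_E=1.778, σ²_G=9.000.
Largest is σ²_G = 9.000.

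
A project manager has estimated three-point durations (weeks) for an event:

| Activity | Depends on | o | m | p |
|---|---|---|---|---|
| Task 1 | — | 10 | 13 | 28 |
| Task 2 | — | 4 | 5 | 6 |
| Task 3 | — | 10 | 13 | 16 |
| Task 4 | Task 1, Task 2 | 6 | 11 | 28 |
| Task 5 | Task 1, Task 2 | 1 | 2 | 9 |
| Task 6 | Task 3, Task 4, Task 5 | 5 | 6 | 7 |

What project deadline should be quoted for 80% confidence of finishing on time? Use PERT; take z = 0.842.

te_Task 1 = (10 + 4·13 + 28)/6 = 90/6 = 15; σ²_Task 1 = ((28−10)/6)² = 9.000
te_Task 2 = (4 + 4·5 + 6)/6 = 30/6 = 5; σ²_Task 2 = ((6−4)/6)² = 0.111
te_Task 3 = (10 + 4·13 + 16)/6 = 78/6 = 13; σ²_Task 3 = ((16−10)/6)² = 1.000
te_Task 4 = (6 + 4·11 + 28)/6 = 78/6 = 13; σ²_Task 4 = ((28−6)/6)² = 13.444
te_Task 5 = (1 + 4·2 + 9)/6 = 18/6 = 3; σ²_Task 5 = ((9−1)/6)² = 1.778
te_Task 6 = (5 + 4·6 + 7)/6 = 36/6 = 6; σ²_Task 6 = ((7−5)/6)² = 0.111

Forward pass:
ES_Task 1 = 0; EF_Task 1 = 15
ES_Task 2 = 0; EF_Task 2 = 5
ES_Task 3 = 0; EF_Task 3 = 13
ES_Task 4 = max(EF_Task 1=15, EF_Task 2=5) = 15; EF_Task 4 = 15+13 = 28
ES_Task 5 = max(EF_Task 1=15, EF_Task 2=5) = 15; EF_Task 5 = 15+3 = 18
ES_Task 6 = max(EF_Task 3=13, EF_Task 4=28, EF_Task 5=18) = 28; EF_Task 6 = 28+6 = 34
Expected project duration μ = 34 weeks. Critical path: Task 1 → Task 4 → Task 6.

Variance along critical path = 9.000 + 13.444 + 0.111 = 22.556; σ = 4.749 weeks.
D = μ + z·σ = 34 + 0.842·4.749 = 38.0 weeks

38.0 weeks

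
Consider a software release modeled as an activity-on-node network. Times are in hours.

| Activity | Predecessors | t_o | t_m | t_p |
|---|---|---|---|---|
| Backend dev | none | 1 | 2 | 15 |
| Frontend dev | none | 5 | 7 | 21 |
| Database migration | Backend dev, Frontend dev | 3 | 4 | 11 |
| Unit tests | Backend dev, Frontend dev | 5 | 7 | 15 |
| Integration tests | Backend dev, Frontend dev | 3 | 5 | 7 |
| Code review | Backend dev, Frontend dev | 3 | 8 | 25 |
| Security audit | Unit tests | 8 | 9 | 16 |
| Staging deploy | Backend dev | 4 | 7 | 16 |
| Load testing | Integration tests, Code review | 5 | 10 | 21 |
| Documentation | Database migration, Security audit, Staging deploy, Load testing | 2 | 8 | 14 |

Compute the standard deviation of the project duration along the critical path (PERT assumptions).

te_Backend dev = (1 + 4·2 + 15)/6 = 24/6 = 4; σ²_Backend dev = ((15−1)/6)² = 5.444
te_Frontend dev = (5 + 4·7 + 21)/6 = 54/6 = 9; σ²_Frontend dev = ((21−5)/6)² = 7.111
te_Database migration = (3 + 4·4 + 11)/6 = 30/6 = 5; σ²_Database migration = ((11−3)/6)² = 1.778
te_Unit tests = (5 + 4·7 + 15)/6 = 48/6 = 8; σ²_Unit tests = ((15−5)/6)² = 2.778
te_Integration tests = (3 + 4·5 + 7)/6 = 30/6 = 5; σ²_Integration tests = ((7−3)/6)² = 0.444
te_Code review = (3 + 4·8 + 25)/6 = 60/6 = 10; σ²_Code review = ((25−3)/6)² = 13.444
te_Security audit = (8 + 4·9 + 16)/6 = 60/6 = 10; σ²_Security audit = ((16−8)/6)² = 1.778
te_Staging deploy = (4 + 4·7 + 16)/6 = 48/6 = 8; σ²_Staging deploy = ((16−4)/6)² = 4.000
te_Load testing = (5 + 4·10 + 21)/6 = 66/6 = 11; σ²_Load testing = ((21−5)/6)² = 7.111
te_Documentation = (2 + 4·8 + 14)/6 = 48/6 = 8; σ²_Documentation = ((14−2)/6)² = 4.000

Forward pass:
ES_Backend dev = 0; EF_Backend dev = 4
ES_Frontend dev = 0; EF_Frontend dev = 9
ES_Database migration = max(EF_Backend dev=4, EF_Frontend dev=9) = 9; EF_Database migration = 9+5 = 14
ES_Unit tests = max(EF_Backend dev=4, EF_Frontend dev=9) = 9; EF_Unit tests = 9+8 = 17
ES_Integration tests = max(EF_Backend dev=4, EF_Frontend dev=9) = 9; EF_Integration tests = 9+5 = 14
ES_Code review = max(EF_Backend dev=4, EF_Frontend dev=9) = 9; EF_Code review = 9+10 = 19
ES_Security audit = 17; EF_Security audit = 17+10 = 27
ES_Staging deploy = 4; EF_Staging deploy = 4+8 = 12
ES_Load testing = max(EF_Integration tests=14, EF_Code review=19) = 19; EF_Load testing = 19+11 = 30
ES_Documentation = max(EF_Database migration=14, EF_Security audit=27, EF_Staging deploy=12, EF_Load testing=30) = 30; EF_Documentation = 30+8 = 38
Expected project duration μ = 38 hours. Critical path: Frontend dev → Code review → Load testing → Documentation.

Variance along critical path = 7.111 + 13.444 + 7.111 + 4.000 = 31.667
σ = √31.667 = 5.627 hours

5.63 hours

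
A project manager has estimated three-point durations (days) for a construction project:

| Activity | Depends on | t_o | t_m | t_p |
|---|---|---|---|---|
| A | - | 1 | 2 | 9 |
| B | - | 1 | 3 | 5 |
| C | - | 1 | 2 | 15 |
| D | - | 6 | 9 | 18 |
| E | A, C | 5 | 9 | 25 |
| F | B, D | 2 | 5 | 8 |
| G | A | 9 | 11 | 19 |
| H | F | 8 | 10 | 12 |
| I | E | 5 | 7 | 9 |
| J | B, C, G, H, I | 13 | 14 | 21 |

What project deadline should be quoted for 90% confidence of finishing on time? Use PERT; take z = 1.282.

te_A = (1 + 4·2 + 9)/6 = 18/6 = 3; σ²_A = ((9−1)/6)² = 1.778
te_B = (1 + 4·3 + 5)/6 = 18/6 = 3; σ²_B = ((5−1)/6)² = 0.444
te_C = (1 + 4·2 + 15)/6 = 24/6 = 4; σ²_C = ((15−1)/6)² = 5.444
te_D = (6 + 4·9 + 18)/6 = 60/6 = 10; σ²_D = ((18−6)/6)² = 4.000
te_E = (5 + 4·9 + 25)/6 = 66/6 = 11; σ²_E = ((25−5)/6)² = 11.111
te_F = (2 + 4·5 + 8)/6 = 30/6 = 5; σ²_F = ((8−2)/6)² = 1.000
te_G = (9 + 4·11 + 19)/6 = 72/6 = 12; σ²_G = ((19−9)/6)² = 2.778
te_H = (8 + 4·10 + 12)/6 = 60/6 = 10; σ²_H = ((12−8)/6)² = 0.444
te_I = (5 + 4·7 + 9)/6 = 42/6 = 7; σ²_I = ((9−5)/6)² = 0.444
te_J = (13 + 4·14 + 21)/6 = 90/6 = 15; σ²_J = ((21−13)/6)² = 1.778

Forward pass:
ES_A = 0; EF_A = 3
ES_B = 0; EF_B = 3
ES_C = 0; EF_C = 4
ES_D = 0; EF_D = 10
ES_E = max(EF_A=3, EF_C=4) = 4; EF_E = 4+11 = 15
ES_F = max(EF_B=3, EF_D=10) = 10; EF_F = 10+5 = 15
ES_G = 3; EF_G = 3+12 = 15
ES_H = 15; EF_H = 15+10 = 25
ES_I = 15; EF_I = 15+7 = 22
ES_J = max(EF_B=3, EF_C=4, EF_G=15, EF_H=25, EF_I=22) = 25; EF_J = 25+15 = 40
Expected project duration μ = 40 days. Critical path: D → F → H → J.

Variance along critical path = 4.000 + 1.000 + 0.444 + 1.778 = 7.222; σ = 2.687 days.
D = μ + z·σ = 40 + 1.282·2.687 = 43.4 days

43.4 days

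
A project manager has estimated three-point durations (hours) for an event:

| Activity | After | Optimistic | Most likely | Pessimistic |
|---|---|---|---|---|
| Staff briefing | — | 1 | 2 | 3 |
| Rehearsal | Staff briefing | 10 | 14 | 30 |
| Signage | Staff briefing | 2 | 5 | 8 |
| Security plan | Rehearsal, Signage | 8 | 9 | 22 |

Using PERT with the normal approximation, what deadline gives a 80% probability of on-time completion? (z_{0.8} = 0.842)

te_Staff briefing = (1 + 4·2 + 3)/6 = 12/6 = 2; σ²_Staff briefing = ((3−1)/6)² = 0.111
te_Rehearsal = (10 + 4·14 + 30)/6 = 96/6 = 16; σ²_Rehearsal = ((30−10)/6)² = 11.111
te_Signage = (2 + 4·5 + 8)/6 = 30/6 = 5; σ²_Signage = ((8−2)/6)² = 1.000
te_Security plan = (8 + 4·9 + 22)/6 = 66/6 = 11; σ²_Security plan = ((22−8)/6)² = 5.444

Forward pass:
ES_Staff briefing = 0; EF_Staff briefing = 2
ES_Rehearsal = 2; EF_Rehearsal = 2+16 = 18
ES_Signage = 2; EF_Signage = 2+5 = 7
ES_Security plan = max(EF_Rehearsal=18, EF_Signage=7) = 18; EF_Security plan = 18+11 = 29
Expected project duration μ = 29 hours. Critical path: Staff briefing → Rehearsal → Security plan.

Variance along critical path = 0.111 + 11.111 + 5.444 = 16.667; σ = 4.082 hours.
D = μ + z·σ = 29 + 0.842·4.082 = 32.4 hours

32.4 hours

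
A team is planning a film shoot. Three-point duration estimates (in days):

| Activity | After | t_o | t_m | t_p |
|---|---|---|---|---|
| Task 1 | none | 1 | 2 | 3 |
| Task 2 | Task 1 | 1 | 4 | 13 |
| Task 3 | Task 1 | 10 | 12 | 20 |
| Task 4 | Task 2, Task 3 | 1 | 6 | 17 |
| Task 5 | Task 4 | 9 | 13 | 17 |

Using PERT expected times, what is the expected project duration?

35 days

te_Task 1 = (1 + 4·2 + 3)/6 = 12/6 = 2
te_Task 2 = (1 + 4·4 + 13)/6 = 30/6 = 5
te_Task 3 = (10 + 4·12 + 20)/6 = 78/6 = 13
te_Task 4 = (1 + 4·6 + 17)/6 = 42/6 = 7
te_Task 5 = (9 + 4·13 + 17)/6 = 78/6 = 13

Forward pass:
ES_Task 1 = 0; EF_Task 1 = 2
ES_Task 2 = 2; EF_Task 2 = 2+5 = 7
ES_Task 3 = 2; EF_Task 3 = 2+13 = 15
ES_Task 4 = max(EF_Task 2=7, EF_Task 3=15) = 15; EF_Task 4 = 15+7 = 22
ES_Task 5 = 22; EF_Task 5 = 22+13 = 35
Expected project duration μ = 35 days. Critical path: Task 1 → Task 3 → Task 4 → Task 5.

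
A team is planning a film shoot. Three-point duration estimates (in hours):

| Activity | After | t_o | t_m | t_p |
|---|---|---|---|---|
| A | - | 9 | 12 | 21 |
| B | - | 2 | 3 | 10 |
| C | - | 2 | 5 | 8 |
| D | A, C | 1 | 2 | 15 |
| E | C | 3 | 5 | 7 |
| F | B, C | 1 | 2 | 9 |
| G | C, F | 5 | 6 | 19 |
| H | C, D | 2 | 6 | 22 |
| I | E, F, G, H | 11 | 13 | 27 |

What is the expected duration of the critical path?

te_A = (9 + 4·12 + 21)/6 = 78/6 = 13
te_B = (2 + 4·3 + 10)/6 = 24/6 = 4
te_C = (2 + 4·5 + 8)/6 = 30/6 = 5
te_D = (1 + 4·2 + 15)/6 = 24/6 = 4
te_E = (3 + 4·5 + 7)/6 = 30/6 = 5
te_F = (1 + 4·2 + 9)/6 = 18/6 = 3
te_G = (5 + 4·6 + 19)/6 = 48/6 = 8
te_H = (2 + 4·6 + 22)/6 = 48/6 = 8
te_I = (11 + 4·13 + 27)/6 = 90/6 = 15

Forward pass:
ES_A = 0; EF_A = 13
ES_B = 0; EF_B = 4
ES_C = 0; EF_C = 5
ES_D = max(EF_A=13, EF_C=5) = 13; EF_D = 13+4 = 17
ES_E = 5; EF_E = 5+5 = 10
ES_F = max(EF_B=4, EF_C=5) = 5; EF_F = 5+3 = 8
ES_G = max(EF_C=5, EF_F=8) = 8; EF_G = 8+8 = 16
ES_H = max(EF_C=5, EF_D=17) = 17; EF_H = 17+8 = 25
ES_I = max(EF_E=10, EF_F=8, EF_G=16, EF_H=25) = 25; EF_I = 25+15 = 40
Expected project duration μ = 40 hours. Critical path: A → D → H → I.

40 hours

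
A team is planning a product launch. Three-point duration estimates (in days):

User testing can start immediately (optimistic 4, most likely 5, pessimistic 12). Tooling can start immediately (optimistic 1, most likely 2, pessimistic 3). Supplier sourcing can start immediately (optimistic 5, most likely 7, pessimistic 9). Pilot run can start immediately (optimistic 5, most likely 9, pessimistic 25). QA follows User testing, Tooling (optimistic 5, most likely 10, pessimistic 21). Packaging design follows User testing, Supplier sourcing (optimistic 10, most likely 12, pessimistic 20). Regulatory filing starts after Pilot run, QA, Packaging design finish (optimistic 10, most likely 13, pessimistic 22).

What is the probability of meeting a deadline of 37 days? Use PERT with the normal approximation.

0.868

te_User testing = (4 + 4·5 + 12)/6 = 36/6 = 6; σ²_User testing = ((12−4)/6)² = 1.778
te_Tooling = (1 + 4·2 + 3)/6 = 12/6 = 2; σ²_Tooling = ((3−1)/6)² = 0.111
te_Supplier sourcing = (5 + 4·7 + 9)/6 = 42/6 = 7; σ²_Supplier sourcing = ((9−5)/6)² = 0.444
te_Pilot run = (5 + 4·9 + 25)/6 = 66/6 = 11; σ²_Pilot run = ((25−5)/6)² = 11.111
te_QA = (5 + 4·10 + 21)/6 = 66/6 = 11; σ²_QA = ((21−5)/6)² = 7.111
te_Packaging design = (10 + 4·12 + 20)/6 = 78/6 = 13; σ²_Packaging design = ((20−10)/6)² = 2.778
te_Regulatory filing = (10 + 4·13 + 22)/6 = 84/6 = 14; σ²_Regulatory filing = ((22−10)/6)² = 4.000

Forward pass:
ES_User testing = 0; EF_User testing = 6
ES_Tooling = 0; EF_Tooling = 2
ES_Supplier sourcing = 0; EF_Supplier sourcing = 7
ES_Pilot run = 0; EF_Pilot run = 11
ES_QA = max(EF_User testing=6, EF_Tooling=2) = 6; EF_QA = 6+11 = 17
ES_Packaging design = max(EF_User testing=6, EF_Supplier sourcing=7) = 7; EF_Packaging design = 7+13 = 20
ES_Regulatory filing = max(EF_Pilot run=11, EF_QA=17, EF_Packaging design=20) = 20; EF_Regulatory filing = 20+14 = 34
Expected project duration μ = 34 days. Critical path: Supplier sourcing → Packaging design → Regulatory filing.

Variance along critical path = 0.444 + 2.778 + 4.000 = 7.222; σ = √7.222 = 2.687 days.
Z = (37 − 34) / 2.687 = 1.116
P(T ≤ 37) = Φ(1.116) ≈ 0.868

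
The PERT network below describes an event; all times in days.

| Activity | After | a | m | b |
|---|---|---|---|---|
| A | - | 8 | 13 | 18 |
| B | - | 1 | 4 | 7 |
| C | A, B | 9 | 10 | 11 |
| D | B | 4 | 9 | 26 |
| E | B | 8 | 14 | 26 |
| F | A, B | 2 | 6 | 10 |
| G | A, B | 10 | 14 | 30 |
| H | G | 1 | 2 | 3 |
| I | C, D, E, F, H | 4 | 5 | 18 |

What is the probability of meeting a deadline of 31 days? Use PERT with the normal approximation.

te_A = (8 + 4·13 + 18)/6 = 78/6 = 13; σ²_A = ((18−8)/6)² = 2.778
te_B = (1 + 4·4 + 7)/6 = 24/6 = 4; σ²_B = ((7−1)/6)² = 1.000
te_C = (9 + 4·10 + 11)/6 = 60/6 = 10; σ²_C = ((11−9)/6)² = 0.111
te_D = (4 + 4·9 + 26)/6 = 66/6 = 11; σ²_D = ((26−4)/6)² = 13.444
te_E = (8 + 4·14 + 26)/6 = 90/6 = 15; σ²_E = ((26−8)/6)² = 9.000
te_F = (2 + 4·6 + 10)/6 = 36/6 = 6; σ²_F = ((10−2)/6)² = 1.778
te_G = (10 + 4·14 + 30)/6 = 96/6 = 16; σ²_G = ((30−10)/6)² = 11.111
te_H = (1 + 4·2 + 3)/6 = 12/6 = 2; σ²_H = ((3−1)/6)² = 0.111
te_I = (4 + 4·5 + 18)/6 = 42/6 = 7; σ²_I = ((18−4)/6)² = 5.444

Forward pass:
ES_A = 0; EF_A = 13
ES_B = 0; EF_B = 4
ES_C = max(EF_A=13, EF_B=4) = 13; EF_C = 13+10 = 23
ES_D = 4; EF_D = 4+11 = 15
ES_E = 4; EF_E = 4+15 = 19
ES_F = max(EF_A=13, EF_B=4) = 13; EF_F = 13+6 = 19
ES_G = max(EF_A=13, EF_B=4) = 13; EF_G = 13+16 = 29
ES_H = 29; EF_H = 29+2 = 31
ES_I = max(EF_C=23, EF_D=15, EF_E=19, EF_F=19, EF_H=31) = 31; EF_I = 31+7 = 38
Expected project duration μ = 38 days. Critical path: A → G → H → I.

Variance along critical path = 2.778 + 11.111 + 0.111 + 5.444 = 19.444; σ = √19.444 = 4.410 days.
Z = (31 − 38) / 4.410 = -1.587
P(T ≤ 31) = Φ(-1.587) ≈ 0.056

0.056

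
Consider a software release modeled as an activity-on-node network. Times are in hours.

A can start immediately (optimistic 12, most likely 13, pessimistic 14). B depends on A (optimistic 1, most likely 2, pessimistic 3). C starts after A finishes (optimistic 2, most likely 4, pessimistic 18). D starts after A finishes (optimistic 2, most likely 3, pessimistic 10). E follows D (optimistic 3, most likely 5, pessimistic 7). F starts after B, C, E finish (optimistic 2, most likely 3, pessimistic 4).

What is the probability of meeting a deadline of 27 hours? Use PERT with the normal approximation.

te_A = (12 + 4·13 + 14)/6 = 78/6 = 13; σ²_A = ((14−12)/6)² = 0.111
te_B = (1 + 4·2 + 3)/6 = 12/6 = 2; σ²_B = ((3−1)/6)² = 0.111
te_C = (2 + 4·4 + 18)/6 = 36/6 = 6; σ²_C = ((18−2)/6)² = 7.111
te_D = (2 + 4·3 + 10)/6 = 24/6 = 4; σ²_D = ((10−2)/6)² = 1.778
te_E = (3 + 4·5 + 7)/6 = 30/6 = 5; σ²_E = ((7−3)/6)² = 0.444
te_F = (2 + 4·3 + 4)/6 = 18/6 = 3; σ²_F = ((4−2)/6)² = 0.111

Forward pass:
ES_A = 0; EF_A = 13
ES_B = 13; EF_B = 13+2 = 15
ES_C = 13; EF_C = 13+6 = 19
ES_D = 13; EF_D = 13+4 = 17
ES_E = 17; EF_E = 17+5 = 22
ES_F = max(EF_B=15, EF_C=19, EF_E=22) = 22; EF_F = 22+3 = 25
Expected project duration μ = 25 hours. Critical path: A → D → E → F.

Variance along critical path = 0.111 + 1.778 + 0.444 + 0.111 = 2.444; σ = √2.444 = 1.563 hours.
Z = (27 − 25) / 1.563 = 1.279
P(T ≤ 27) = Φ(1.279) ≈ 0.900

0.900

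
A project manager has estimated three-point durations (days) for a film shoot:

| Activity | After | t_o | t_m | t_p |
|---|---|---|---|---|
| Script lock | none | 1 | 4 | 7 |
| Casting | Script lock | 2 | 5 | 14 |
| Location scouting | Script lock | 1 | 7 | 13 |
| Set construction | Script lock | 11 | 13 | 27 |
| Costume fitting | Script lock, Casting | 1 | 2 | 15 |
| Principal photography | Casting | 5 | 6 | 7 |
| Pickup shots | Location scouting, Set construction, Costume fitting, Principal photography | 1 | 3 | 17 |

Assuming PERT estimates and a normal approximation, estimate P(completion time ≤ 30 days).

0.938

te_Script lock = (1 + 4·4 + 7)/6 = 24/6 = 4; σ²_Script lock = ((7−1)/6)² = 1.000
te_Casting = (2 + 4·5 + 14)/6 = 36/6 = 6; σ²_Casting = ((14−2)/6)² = 4.000
te_Location scouting = (1 + 4·7 + 13)/6 = 42/6 = 7; σ²_Location scouting = ((13−1)/6)² = 4.000
te_Set construction = (11 + 4·13 + 27)/6 = 90/6 = 15; σ²_Set construction = ((27−11)/6)² = 7.111
te_Costume fitting = (1 + 4·2 + 15)/6 = 24/6 = 4; σ²_Costume fitting = ((15−1)/6)² = 5.444
te_Principal photography = (5 + 4·6 + 7)/6 = 36/6 = 6; σ²_Principal photography = ((7−5)/6)² = 0.111
te_Pickup shots = (1 + 4·3 + 17)/6 = 30/6 = 5; σ²_Pickup shots = ((17−1)/6)² = 7.111

Forward pass:
ES_Script lock = 0; EF_Script lock = 4
ES_Casting = 4; EF_Casting = 4+6 = 10
ES_Location scouting = 4; EF_Location scouting = 4+7 = 11
ES_Set construction = 4; EF_Set construction = 4+15 = 19
ES_Costume fitting = max(EF_Script lock=4, EF_Casting=10) = 10; EF_Costume fitting = 10+4 = 14
ES_Principal photography = 10; EF_Principal photography = 10+6 = 16
ES_Pickup shots = max(EF_Location scouting=11, EF_Set construction=19, EF_Costume fitting=14, EF_Principal photography=16) = 19; EF_Pickup shots = 19+5 = 24
Expected project duration μ = 24 days. Critical path: Script lock → Set construction → Pickup shots.

Variance along critical path = 1.000 + 7.111 + 7.111 = 15.222; σ = √15.222 = 3.902 days.
Z = (30 − 24) / 3.902 = 1.538
P(T ≤ 30) = Φ(1.538) ≈ 0.938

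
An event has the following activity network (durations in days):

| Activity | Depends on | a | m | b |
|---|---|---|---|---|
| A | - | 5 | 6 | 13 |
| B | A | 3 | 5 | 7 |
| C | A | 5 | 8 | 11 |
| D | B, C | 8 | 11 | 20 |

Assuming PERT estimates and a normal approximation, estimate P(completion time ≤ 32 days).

te_A = (5 + 4·6 + 13)/6 = 42/6 = 7; σ²_A = ((13−5)/6)² = 1.778
te_B = (3 + 4·5 + 7)/6 = 30/6 = 5; σ²_B = ((7−3)/6)² = 0.444
te_C = (5 + 4·8 + 11)/6 = 48/6 = 8; σ²_C = ((11−5)/6)² = 1.000
te_D = (8 + 4·11 + 20)/6 = 72/6 = 12; σ²_D = ((20−8)/6)² = 4.000

Forward pass:
ES_A = 0; EF_A = 7
ES_B = 7; EF_B = 7+5 = 12
ES_C = 7; EF_C = 7+8 = 15
ES_D = max(EF_B=12, EF_C=15) = 15; EF_D = 15+12 = 27
Expected project duration μ = 27 days. Critical path: A → C → D.

Variance along critical path = 1.778 + 1.000 + 4.000 = 6.778; σ = √6.778 = 2.603 days.
Z = (32 − 27) / 2.603 = 1.921
P(T ≤ 32) = Φ(1.921) ≈ 0.973

0.973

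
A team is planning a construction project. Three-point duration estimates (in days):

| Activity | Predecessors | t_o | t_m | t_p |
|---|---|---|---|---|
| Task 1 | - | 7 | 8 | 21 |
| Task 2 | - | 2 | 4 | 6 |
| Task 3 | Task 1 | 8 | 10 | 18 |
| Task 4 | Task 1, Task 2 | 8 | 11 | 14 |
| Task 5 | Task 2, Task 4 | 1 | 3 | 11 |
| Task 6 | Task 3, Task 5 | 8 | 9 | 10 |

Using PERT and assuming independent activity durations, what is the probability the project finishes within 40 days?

0.975

te_Task 1 = (7 + 4·8 + 21)/6 = 60/6 = 10; σ²_Task 1 = ((21−7)/6)² = 5.444
te_Task 2 = (2 + 4·4 + 6)/6 = 24/6 = 4; σ²_Task 2 = ((6−2)/6)² = 0.444
te_Task 3 = (8 + 4·10 + 18)/6 = 66/6 = 11; σ²_Task 3 = ((18−8)/6)² = 2.778
te_Task 4 = (8 + 4·11 + 14)/6 = 66/6 = 11; σ²_Task 4 = ((14−8)/6)² = 1.000
te_Task 5 = (1 + 4·3 + 11)/6 = 24/6 = 4; σ²_Task 5 = ((11−1)/6)² = 2.778
te_Task 6 = (8 + 4·9 + 10)/6 = 54/6 = 9; σ²_Task 6 = ((10−8)/6)² = 0.111

Forward pass:
ES_Task 1 = 0; EF_Task 1 = 10
ES_Task 2 = 0; EF_Task 2 = 4
ES_Task 3 = 10; EF_Task 3 = 10+11 = 21
ES_Task 4 = max(EF_Task 1=10, EF_Task 2=4) = 10; EF_Task 4 = 10+11 = 21
ES_Task 5 = max(EF_Task 2=4, EF_Task 4=21) = 21; EF_Task 5 = 21+4 = 25
ES_Task 6 = max(EF_Task 3=21, EF_Task 5=25) = 25; EF_Task 6 = 25+9 = 34
Expected project duration μ = 34 days. Critical path: Task 1 → Task 4 → Task 5 → Task 6.

Variance along critical path = 5.444 + 1.000 + 2.778 + 0.111 = 9.333; σ = √9.333 = 3.055 days.
Z = (40 − 34) / 3.055 = 1.964
P(T ≤ 40) = Φ(1.964) ≈ 0.975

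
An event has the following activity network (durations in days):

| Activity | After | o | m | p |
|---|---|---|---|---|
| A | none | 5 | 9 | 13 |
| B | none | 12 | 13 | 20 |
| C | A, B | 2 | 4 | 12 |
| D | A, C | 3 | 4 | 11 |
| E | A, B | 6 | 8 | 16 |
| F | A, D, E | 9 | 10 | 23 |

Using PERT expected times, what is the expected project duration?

36 days

te_A = (5 + 4·9 + 13)/6 = 54/6 = 9
te_B = (12 + 4·13 + 20)/6 = 84/6 = 14
te_C = (2 + 4·4 + 12)/6 = 30/6 = 5
te_D = (3 + 4·4 + 11)/6 = 30/6 = 5
te_E = (6 + 4·8 + 16)/6 = 54/6 = 9
te_F = (9 + 4·10 + 23)/6 = 72/6 = 12

Forward pass:
ES_A = 0; EF_A = 9
ES_B = 0; EF_B = 14
ES_C = max(EF_A=9, EF_B=14) = 14; EF_C = 14+5 = 19
ES_D = max(EF_A=9, EF_C=19) = 19; EF_D = 19+5 = 24
ES_E = max(EF_A=9, EF_B=14) = 14; EF_E = 14+9 = 23
ES_F = max(EF_A=9, EF_D=24, EF_E=23) = 24; EF_F = 24+12 = 36
Expected project duration μ = 36 days. Critical path: B → C → D → F.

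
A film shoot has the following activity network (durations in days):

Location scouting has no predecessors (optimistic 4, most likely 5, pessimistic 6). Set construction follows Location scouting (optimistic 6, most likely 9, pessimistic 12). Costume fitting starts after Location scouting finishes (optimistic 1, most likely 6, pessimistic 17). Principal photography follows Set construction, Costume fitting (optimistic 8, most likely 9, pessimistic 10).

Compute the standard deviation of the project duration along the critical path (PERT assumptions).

te_Location scouting = (4 + 4·5 + 6)/6 = 30/6 = 5; σ²_Location scouting = ((6−4)/6)² = 0.111
te_Set construction = (6 + 4·9 + 12)/6 = 54/6 = 9; σ²_Set construction = ((12−6)/6)² = 1.000
te_Costume fitting = (1 + 4·6 + 17)/6 = 42/6 = 7; σ²_Costume fitting = ((17−1)/6)² = 7.111
te_Principal photography = (8 + 4·9 + 10)/6 = 54/6 = 9; σ²_Principal photography = ((10−8)/6)² = 0.111

Forward pass:
ES_Location scouting = 0; EF_Location scouting = 5
ES_Set construction = 5; EF_Set construction = 5+9 = 14
ES_Costume fitting = 5; EF_Costume fitting = 5+7 = 12
ES_Principal photography = max(EF_Set construction=14, EF_Costume fitting=12) = 14; EF_Principal photography = 14+9 = 23
Expected project duration μ = 23 days. Critical path: Location scouting → Set construction → Principal photography.

Variance along critical path = 0.111 + 1.000 + 0.111 = 1.222
σ = √1.222 = 1.106 days

1.11 days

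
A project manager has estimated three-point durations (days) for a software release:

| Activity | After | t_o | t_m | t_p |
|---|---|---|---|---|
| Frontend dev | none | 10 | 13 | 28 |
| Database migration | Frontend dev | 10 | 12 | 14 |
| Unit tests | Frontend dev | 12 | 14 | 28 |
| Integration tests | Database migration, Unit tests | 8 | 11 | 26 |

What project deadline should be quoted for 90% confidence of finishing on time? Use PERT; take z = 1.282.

50.4 days

te_Frontend dev = (10 + 4·13 + 28)/6 = 90/6 = 15; σ²_Frontend dev = ((28−10)/6)² = 9.000
te_Database migration = (10 + 4·12 + 14)/6 = 72/6 = 12; σ²_Database migration = ((14−10)/6)² = 0.444
te_Unit tests = (12 + 4·14 + 28)/6 = 96/6 = 16; σ²_Unit tests = ((28−12)/6)² = 7.111
te_Integration tests = (8 + 4·11 + 26)/6 = 78/6 = 13; σ²_Integration tests = ((26−8)/6)² = 9.000

Forward pass:
ES_Frontend dev = 0; EF_Frontend dev = 15
ES_Database migration = 15; EF_Database migration = 15+12 = 27
ES_Unit tests = 15; EF_Unit tests = 15+16 = 31
ES_Integration tests = max(EF_Database migration=27, EF_Unit tests=31) = 31; EF_Integration tests = 31+13 = 44
Expected project duration μ = 44 days. Critical path: Frontend dev → Unit tests → Integration tests.

Variance along critical path = 9.000 + 7.111 + 9.000 = 25.111; σ = 5.011 days.
D = μ + z·σ = 44 + 1.282·5.011 = 50.4 days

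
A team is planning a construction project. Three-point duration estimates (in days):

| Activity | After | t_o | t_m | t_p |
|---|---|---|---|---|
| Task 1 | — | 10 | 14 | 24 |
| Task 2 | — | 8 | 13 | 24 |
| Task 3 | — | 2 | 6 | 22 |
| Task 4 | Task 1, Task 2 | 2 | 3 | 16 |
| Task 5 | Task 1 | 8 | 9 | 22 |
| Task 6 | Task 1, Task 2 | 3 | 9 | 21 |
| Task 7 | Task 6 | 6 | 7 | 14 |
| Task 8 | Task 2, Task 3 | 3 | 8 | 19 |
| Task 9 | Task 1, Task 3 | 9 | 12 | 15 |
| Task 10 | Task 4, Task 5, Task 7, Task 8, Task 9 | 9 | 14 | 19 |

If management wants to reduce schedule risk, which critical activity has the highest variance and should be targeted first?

Task 6

te_Task 1 = (10 + 4·14 + 24)/6 = 90/6 = 15; σ²_Task 1 = ((24−10)/6)² = 5.444
te_Task 2 = (8 + 4·13 + 24)/6 = 84/6 = 14; σ²_Task 2 = ((24−8)/6)² = 7.111
te_Task 3 = (2 + 4·6 + 22)/6 = 48/6 = 8; σ²_Task 3 = ((22−2)/6)² = 11.111
te_Task 4 = (2 + 4·3 + 16)/6 = 30/6 = 5; σ²_Task 4 = ((16−2)/6)² = 5.444
te_Task 5 = (8 + 4·9 + 22)/6 = 66/6 = 11; σ²_Task 5 = ((22−8)/6)² = 5.444
te_Task 6 = (3 + 4·9 + 21)/6 = 60/6 = 10; σ²_Task 6 = ((21−3)/6)² = 9.000
te_Task 7 = (6 + 4·7 + 14)/6 = 48/6 = 8; σ²_Task 7 = ((14−6)/6)² = 1.778
te_Task 8 = (3 + 4·8 + 19)/6 = 54/6 = 9; σ²_Task 8 = ((19−3)/6)² = 7.111
te_Task 9 = (9 + 4·12 + 15)/6 = 72/6 = 12; σ²_Task 9 = ((15−9)/6)² = 1.000
te_Task 10 = (9 + 4·14 + 19)/6 = 84/6 = 14; σ²_Task 10 = ((19−9)/6)² = 2.778

Forward pass:
ES_Task 1 = 0; EF_Task 1 = 15
ES_Task 2 = 0; EF_Task 2 = 14
ES_Task 3 = 0; EF_Task 3 = 8
ES_Task 4 = max(EF_Task 1=15, EF_Task 2=14) = 15; EF_Task 4 = 15+5 = 20
ES_Task 5 = 15; EF_Task 5 = 15+11 = 26
ES_Task 6 = max(EF_Task 1=15, EF_Task 2=14) = 15; EF_Task 6 = 15+10 = 25
ES_Task 7 = 25; EF_Task 7 = 25+8 = 33
ES_Task 8 = max(EF_Task 2=14, EF_Task 3=8) = 14; EF_Task 8 = 14+9 = 23
ES_Task 9 = max(EF_Task 1=15, EF_Task 3=8) = 15; EF_Task 9 = 15+12 = 27
ES_Task 10 = max(EF_Task 4=20, EF_Task 5=26, EF_Task 7=33, EF_Task 8=23, EF_Task 9=27) = 33; EF_Task 10 = 33+14 = 47
Expected project duration μ = 47 days. Critical path: Task 1 → Task 6 → Task 7 → Task 10.

Variances on critical path: σ²_Task 1=5.444, σ²_Task 6=9.000, σ²_Task 7=1.778, σ²_Task 10=2.778.
Largest is σ²_Task 6 = 9.000.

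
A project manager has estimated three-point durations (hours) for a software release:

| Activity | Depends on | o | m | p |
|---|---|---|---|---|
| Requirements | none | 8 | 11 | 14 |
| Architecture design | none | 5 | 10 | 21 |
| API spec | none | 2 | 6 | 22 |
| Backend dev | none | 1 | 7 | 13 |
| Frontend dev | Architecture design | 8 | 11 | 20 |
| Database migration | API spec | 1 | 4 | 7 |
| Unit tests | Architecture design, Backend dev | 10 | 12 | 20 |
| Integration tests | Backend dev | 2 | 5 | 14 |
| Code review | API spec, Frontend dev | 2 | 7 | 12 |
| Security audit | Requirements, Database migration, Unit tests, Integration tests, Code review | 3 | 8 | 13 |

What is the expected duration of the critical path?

38 hours

te_Requirements = (8 + 4·11 + 14)/6 = 66/6 = 11
te_Architecture design = (5 + 4·10 + 21)/6 = 66/6 = 11
te_API spec = (2 + 4·6 + 22)/6 = 48/6 = 8
te_Backend dev = (1 + 4·7 + 13)/6 = 42/6 = 7
te_Frontend dev = (8 + 4·11 + 20)/6 = 72/6 = 12
te_Database migration = (1 + 4·4 + 7)/6 = 24/6 = 4
te_Unit tests = (10 + 4·12 + 20)/6 = 78/6 = 13
te_Integration tests = (2 + 4·5 + 14)/6 = 36/6 = 6
te_Code review = (2 + 4·7 + 12)/6 = 42/6 = 7
te_Security audit = (3 + 4·8 + 13)/6 = 48/6 = 8

Forward pass:
ES_Requirements = 0; EF_Requirements = 11
ES_Architecture design = 0; EF_Architecture design = 11
ES_API spec = 0; EF_API spec = 8
ES_Backend dev = 0; EF_Backend dev = 7
ES_Frontend dev = 11; EF_Frontend dev = 11+12 = 23
ES_Database migration = 8; EF_Database migration = 8+4 = 12
ES_Unit tests = max(EF_Architecture design=11, EF_Backend dev=7) = 11; EF_Unit tests = 11+13 = 24
ES_Integration tests = 7; EF_Integration tests = 7+6 = 13
ES_Code review = max(EF_API spec=8, EF_Frontend dev=23) = 23; EF_Code review = 23+7 = 30
ES_Security audit = max(EF_Requirements=11, EF_Database migration=12, EF_Unit tests=24, EF_Integration tests=13, EF_Code review=30) = 30; EF_Security audit = 30+8 = 38
Expected project duration μ = 38 hours. Critical path: Architecture design → Frontend dev → Code review → Security audit.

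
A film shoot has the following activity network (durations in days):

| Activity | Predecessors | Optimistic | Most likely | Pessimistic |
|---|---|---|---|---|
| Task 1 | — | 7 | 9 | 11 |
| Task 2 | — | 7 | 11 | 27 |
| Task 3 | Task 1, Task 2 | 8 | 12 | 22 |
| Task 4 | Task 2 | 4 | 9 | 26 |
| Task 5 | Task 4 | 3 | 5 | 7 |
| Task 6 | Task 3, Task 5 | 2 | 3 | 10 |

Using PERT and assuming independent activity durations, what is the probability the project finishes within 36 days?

0.719

te_Task 1 = (7 + 4·9 + 11)/6 = 54/6 = 9; σ²_Task 1 = ((11−7)/6)² = 0.444
te_Task 2 = (7 + 4·11 + 27)/6 = 78/6 = 13; σ²_Task 2 = ((27−7)/6)² = 11.111
te_Task 3 = (8 + 4·12 + 22)/6 = 78/6 = 13; σ²_Task 3 = ((22−8)/6)² = 5.444
te_Task 4 = (4 + 4·9 + 26)/6 = 66/6 = 11; σ²_Task 4 = ((26−4)/6)² = 13.444
te_Task 5 = (3 + 4·5 + 7)/6 = 30/6 = 5; σ²_Task 5 = ((7−3)/6)² = 0.444
te_Task 6 = (2 + 4·3 + 10)/6 = 24/6 = 4; σ²_Task 6 = ((10−2)/6)² = 1.778

Forward pass:
ES_Task 1 = 0; EF_Task 1 = 9
ES_Task 2 = 0; EF_Task 2 = 13
ES_Task 3 = max(EF_Task 1=9, EF_Task 2=13) = 13; EF_Task 3 = 13+13 = 26
ES_Task 4 = 13; EF_Task 4 = 13+11 = 24
ES_Task 5 = 24; EF_Task 5 = 24+5 = 29
ES_Task 6 = max(EF_Task 3=26, EF_Task 5=29) = 29; EF_Task 6 = 29+4 = 33
Expected project duration μ = 33 days. Critical path: Task 2 → Task 4 → Task 5 → Task 6.

Variance along critical path = 11.111 + 13.444 + 0.444 + 1.778 = 26.778; σ = √26.778 = 5.175 days.
Z = (36 − 33) / 5.175 = 0.580
P(T ≤ 36) = Φ(0.580) ≈ 0.719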